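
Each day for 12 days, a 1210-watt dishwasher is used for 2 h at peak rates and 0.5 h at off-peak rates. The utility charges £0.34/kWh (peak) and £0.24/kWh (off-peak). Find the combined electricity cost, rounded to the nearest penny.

Peak energy = 1.21 kW × 2 h × 12 = 29.04 kWh
Off-peak energy = 1.21 kW × 0.5 h × 12 = 7.26 kWh
Cost = 29.04 × £0.34 + 7.26 × £0.24 = £9.8736 + £1.7424 = £11.62

£11.62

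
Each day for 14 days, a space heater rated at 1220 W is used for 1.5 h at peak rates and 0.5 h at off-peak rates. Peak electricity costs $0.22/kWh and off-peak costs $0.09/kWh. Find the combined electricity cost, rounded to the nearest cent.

Peak energy = 1.22 kW × 1.5 h × 14 = 25.62 kWh
Off-peak energy = 1.22 kW × 0.5 h × 14 = 8.54 kWh
Cost = 25.62 × $0.22 + 8.54 × $0.09 = $5.6364 + $0.7686 = $6.41

$6.41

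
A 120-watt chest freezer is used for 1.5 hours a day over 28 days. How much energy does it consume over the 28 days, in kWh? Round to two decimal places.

5.04 kWh

Runtime = 1.5 h/day × 28 days = 42 h
Energy = 0.12 kW × 42 h = 5.04 kWh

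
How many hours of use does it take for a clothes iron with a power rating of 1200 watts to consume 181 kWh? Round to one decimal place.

150.8 h

Hours = 181 kWh ÷ 1.2 kW = 150.8 h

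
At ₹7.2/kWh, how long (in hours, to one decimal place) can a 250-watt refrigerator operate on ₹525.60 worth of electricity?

Energy available = ₹525.60 ÷ ₹7.2/kWh = 73 kWh
Hours = 73 kWh ÷ 0.25 kW = 292.0 h

292.0 h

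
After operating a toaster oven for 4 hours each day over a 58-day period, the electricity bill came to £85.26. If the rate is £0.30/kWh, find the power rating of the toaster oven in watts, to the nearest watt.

Energy = £85.26 ÷ £0.30/kWh = 284.2 kWh
Runtime = 4 h/day × 58 days = 232 h
Power = 284.2 kWh ÷ 232 h = 1.225 kW = 1225 W

1225 W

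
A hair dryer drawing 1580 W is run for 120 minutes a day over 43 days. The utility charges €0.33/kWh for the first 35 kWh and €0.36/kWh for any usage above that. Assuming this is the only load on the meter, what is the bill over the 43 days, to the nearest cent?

Runtime = 120 min × 43 = 5160 min = 86 h
Energy = 1.58 kW × 86 h = 135.88 kWh
Tier 1 (0–35 kWh): 35 × €0.33 = €11.55
Above 35 kWh: 100.88 × €0.36 = €36.3168
Bill = €47.87

€47.87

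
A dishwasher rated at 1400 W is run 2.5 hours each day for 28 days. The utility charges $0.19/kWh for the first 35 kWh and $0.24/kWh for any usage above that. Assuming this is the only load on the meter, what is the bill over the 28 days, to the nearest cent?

$21.77

Runtime = 2.5 h/day × 28 days = 70 h
Energy = 1.4 kW × 70 h = 98 kWh
Tier 1 (0–35 kWh): 35 × $0.19 = $6.65
Above 35 kWh: 63 × $0.24 = $15.12
Bill = $21.77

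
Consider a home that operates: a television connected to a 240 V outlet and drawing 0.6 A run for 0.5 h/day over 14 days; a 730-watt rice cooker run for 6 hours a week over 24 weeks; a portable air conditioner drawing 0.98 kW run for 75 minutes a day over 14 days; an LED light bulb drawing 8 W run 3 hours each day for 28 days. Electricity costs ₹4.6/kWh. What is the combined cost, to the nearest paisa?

television: Power = 0.6 A × 240 V = 144 W = 0.144 kW
television: Runtime = 0.5 h/day × 14 days = 7 h
television: 0.144 kW × 7 h = 1.008 kWh
rice cooker: Runtime = 6 h/week × 24 weeks = 144 h
rice cooker: 0.73 kW × 144 h = 105.12 kWh
portable air conditioner: Runtime = 75 min × 14 = 1050 min = 17.5 h
portable air conditioner: 0.98 kW × 17.5 h = 17.15 kWh
LED light bulb: Runtime = 3 h/day × 28 days = 84 h
LED light bulb: 0.008 kW × 84 h = 0.672 kWh
Total energy = 123.95 kWh
Cost = 123.95 × ₹4.6 = ₹570.17

₹570.17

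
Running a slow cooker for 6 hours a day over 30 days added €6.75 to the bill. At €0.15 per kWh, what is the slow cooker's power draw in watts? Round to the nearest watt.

250 W

Energy = €6.75 ÷ €0.15/kWh = 45 kWh
Runtime = 6 h/day × 30 days = 180 h
Power = 45 kWh ÷ 180 h = 0.25 kW = 250 W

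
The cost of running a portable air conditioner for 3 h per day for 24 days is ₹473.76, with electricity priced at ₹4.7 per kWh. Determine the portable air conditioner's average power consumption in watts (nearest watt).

Energy = ₹473.76 ÷ ₹4.7/kWh = 100.8 kWh
Runtime = 3 h/day × 24 days = 72 h
Power = 100.8 kWh ÷ 72 h = 1.4 kW = 1400 W

1400 W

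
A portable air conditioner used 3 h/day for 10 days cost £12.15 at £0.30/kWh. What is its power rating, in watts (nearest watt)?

1350 W

Energy = £12.15 ÷ £0.30/kWh = 40.5 kWh
Runtime = 3 h/day × 10 days = 30 h
Power = 40.5 kWh ÷ 30 h = 1.35 kW = 1350 W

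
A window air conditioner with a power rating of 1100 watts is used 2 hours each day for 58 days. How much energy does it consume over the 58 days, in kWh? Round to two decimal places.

127.60 kWh

Runtime = 2 h/day × 58 days = 116 h
Energy = 1.1 kW × 116 h = 127.6 kWh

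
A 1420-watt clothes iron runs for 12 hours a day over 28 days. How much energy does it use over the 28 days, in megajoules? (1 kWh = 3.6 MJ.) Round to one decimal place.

1717.6 MJ

Runtime = 12 h/day × 28 days = 336 h
Energy = 1.42 kW × 336 h = 477.12 kWh
= 477.12 × 3.6 MJ = 1717.6 MJ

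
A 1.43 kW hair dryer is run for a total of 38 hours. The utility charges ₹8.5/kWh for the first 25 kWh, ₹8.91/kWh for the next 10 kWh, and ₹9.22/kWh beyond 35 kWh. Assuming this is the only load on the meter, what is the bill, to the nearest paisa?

₹479.91

Energy = 1.43 kW × 38 h = 54.34 kWh
Tier 1 (0–25 kWh): 25 × ₹8.5 = ₹212.5
Tier 2 (25–35 kWh): 10 × ₹8.91 = ₹89.1
Above 35 kWh: 19.34 × ₹9.22 = ₹178.3148
Bill = ₹479.91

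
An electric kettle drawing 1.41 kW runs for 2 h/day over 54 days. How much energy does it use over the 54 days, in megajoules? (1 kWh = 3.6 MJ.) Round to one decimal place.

548.2 MJ

Runtime = 2 h/day × 54 days = 108 h
Energy = 1.41 kW × 108 h = 152.28 kWh
= 152.28 × 3.6 MJ = 548.2 MJ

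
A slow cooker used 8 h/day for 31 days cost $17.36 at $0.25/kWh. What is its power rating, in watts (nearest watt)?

Energy = $17.36 ÷ $0.25/kWh = 69.44 kWh
Runtime = 8 h/day × 31 days = 248 h
Power = 69.44 kWh ÷ 248 h = 0.28 kW = 280 W

280 W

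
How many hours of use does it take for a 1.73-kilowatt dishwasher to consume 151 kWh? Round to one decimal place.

Hours = 151 kWh ÷ 1.73 kW = 87.3 h

87.3 h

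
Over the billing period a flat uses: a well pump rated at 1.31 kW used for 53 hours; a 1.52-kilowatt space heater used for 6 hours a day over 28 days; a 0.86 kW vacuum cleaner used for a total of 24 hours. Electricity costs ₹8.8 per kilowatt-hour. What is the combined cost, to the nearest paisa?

₹3039.78

well pump: 1.31 kW × 53 h = 69.43 kWh
space heater: Runtime = 6 h/day × 28 days = 168 h
space heater: 1.52 kW × 168 h = 255.36 kWh
vacuum cleaner: 0.86 kW × 24 h = 20.64 kWh
Total energy = 345.43 kWh
Cost = 345.43 × ₹8.8 = ₹3039.78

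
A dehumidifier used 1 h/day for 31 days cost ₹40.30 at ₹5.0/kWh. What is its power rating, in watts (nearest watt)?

Energy = ₹40.30 ÷ ₹5.0/kWh = 8.06 kWh
Runtime = 1 h/day × 31 days = 31 h
Power = 8.06 kWh ÷ 31 h = 0.26 kW = 260 W

260 W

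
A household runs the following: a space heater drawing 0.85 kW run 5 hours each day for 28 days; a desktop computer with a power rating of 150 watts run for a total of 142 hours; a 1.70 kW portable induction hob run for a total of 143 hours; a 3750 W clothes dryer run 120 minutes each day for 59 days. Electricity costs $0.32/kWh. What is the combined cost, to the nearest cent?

space heater: Runtime = 5 h/day × 28 days = 140 h
space heater: 0.85 kW × 140 h = 119 kWh
desktop computer: 0.15 kW × 142 h = 21.3 kWh
portable induction hob: 1.7 kW × 143 h = 243.1 kWh
clothes dryer: Runtime = 120 min × 59 = 7080 min = 118 h
clothes dryer: 3.75 kW × 118 h = 442.5 kWh
Total energy = 825.9 kWh
Cost = 825.9 × $0.32 = $264.29

$264.29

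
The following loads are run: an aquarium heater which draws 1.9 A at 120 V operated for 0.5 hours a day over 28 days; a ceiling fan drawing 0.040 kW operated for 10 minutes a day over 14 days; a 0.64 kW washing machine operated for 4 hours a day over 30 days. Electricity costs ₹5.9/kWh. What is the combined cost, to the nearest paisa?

aquarium heater: Power = 1.9 A × 120 V = 228 W = 0.228 kW
aquarium heater: Runtime = 0.5 h/day × 28 days = 14 h
aquarium heater: 0.228 kW × 14 h = 3.192 kWh
ceiling fan: Runtime = 10 min × 14 = 140 min = 2.333333… h
ceiling fan: 0.04 kW × 2.333333… h = 0.093333… kWh
washing machine: Runtime = 4 h/day × 30 days = 120 h
washing machine: 0.64 kW × 120 h = 76.8 kWh
Total energy = 80.085333… kWh
Cost = 80.085333… × ₹5.9 = ₹472.50

₹472.50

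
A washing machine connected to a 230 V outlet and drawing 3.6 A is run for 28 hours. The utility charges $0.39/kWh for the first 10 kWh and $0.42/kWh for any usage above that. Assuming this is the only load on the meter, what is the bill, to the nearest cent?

Power = 3.6 A × 230 V = 828 W = 0.828 kW
Energy = 0.828 kW × 28 h = 23.184 kWh
Tier 1 (0–10 kWh): 10 × $0.39 = $3.9
Above 10 kWh: 13.184 × $0.42 = $5.53728
Bill = $9.44

$9.44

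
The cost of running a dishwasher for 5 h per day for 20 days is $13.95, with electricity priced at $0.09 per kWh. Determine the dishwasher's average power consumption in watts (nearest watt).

Energy = $13.95 ÷ $0.09/kWh = 155 kWh
Runtime = 5 h/day × 20 days = 100 h
Power = 155 kWh ÷ 100 h = 1.55 kW = 1550 W

1550 W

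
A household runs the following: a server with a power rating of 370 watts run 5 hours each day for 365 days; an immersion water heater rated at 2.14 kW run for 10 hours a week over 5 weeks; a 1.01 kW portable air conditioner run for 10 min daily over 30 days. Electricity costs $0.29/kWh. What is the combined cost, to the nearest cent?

server: Runtime = 5 h/day × 365 days = 1825 h
server: 0.37 kW × 1825 h = 675.25 kWh
immersion water heater: Runtime = 10 h/week × 5 weeks = 50 h
immersion water heater: 2.14 kW × 50 h = 107 kWh
portable air conditioner: Runtime = 10 min × 30 = 300 min = 5 h
portable air conditioner: 1.01 kW × 5 h = 5.05 kWh
Total energy = 787.3 kWh
Cost = 787.3 × $0.29 = $228.32

$228.32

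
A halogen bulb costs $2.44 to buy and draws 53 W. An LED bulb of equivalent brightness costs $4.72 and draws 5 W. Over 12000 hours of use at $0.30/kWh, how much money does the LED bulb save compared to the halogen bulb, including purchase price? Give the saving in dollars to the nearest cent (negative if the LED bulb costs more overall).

halogen bulb: $2.44 + (53/1000) kW × 12000 h × $0.30 = $2.44 + $190.8 = $193.24
LED bulb: $4.72 + (5/1000) kW × 12000 h × $0.30 = $4.72 + $18 = $22.72
Saving = $193.24 − $22.72 = $170.52

$170.52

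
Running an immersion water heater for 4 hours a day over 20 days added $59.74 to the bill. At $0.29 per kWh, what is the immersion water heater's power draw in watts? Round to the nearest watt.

Energy = $59.74 ÷ $0.29/kWh = 206 kWh
Runtime = 4 h/day × 20 days = 80 h
Power = 206 kWh ÷ 80 h = 2.575 kW = 2575 W

2575 W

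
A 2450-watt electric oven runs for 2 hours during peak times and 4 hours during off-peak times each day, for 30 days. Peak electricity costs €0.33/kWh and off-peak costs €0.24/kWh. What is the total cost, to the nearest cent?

€119.07

Peak energy = 2.45 kW × 2 h × 30 = 147 kWh
Off-peak energy = 2.45 kW × 4 h × 30 = 294 kWh
Cost = 147 × €0.33 + 294 × €0.24 = €48.51 + €70.56 = €119.07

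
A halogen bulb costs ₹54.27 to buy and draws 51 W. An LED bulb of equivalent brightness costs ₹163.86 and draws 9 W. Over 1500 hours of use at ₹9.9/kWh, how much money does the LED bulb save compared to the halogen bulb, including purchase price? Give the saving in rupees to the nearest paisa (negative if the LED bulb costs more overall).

halogen bulb: ₹54.27 + (51/1000) kW × 1500 h × ₹9.9 = ₹54.27 + ₹757.35 = ₹811.62
LED bulb: ₹163.86 + (9/1000) kW × 1500 h × ₹9.9 = ₹163.86 + ₹133.65 = ₹297.51
Saving = ₹811.62 − ₹297.51 = ₹514.11

₹514.11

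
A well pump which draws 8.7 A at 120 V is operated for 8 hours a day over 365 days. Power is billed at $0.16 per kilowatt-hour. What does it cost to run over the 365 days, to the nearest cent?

Power = 8.7 A × 120 V = 1044 W = 1.044 kW
Runtime = 8 h/day × 365 days = 2920 h
Energy = 1.044 kW × 2920 h = 3048.48 kWh
Cost = 3048.48 kWh × $0.16/kWh = $487.76

$487.76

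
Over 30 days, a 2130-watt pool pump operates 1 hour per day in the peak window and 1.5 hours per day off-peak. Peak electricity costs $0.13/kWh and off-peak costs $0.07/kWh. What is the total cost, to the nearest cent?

Peak energy = 2.13 kW × 1 h × 30 = 63.9 kWh
Off-peak energy = 2.13 kW × 1.5 h × 30 = 95.85 kWh
Cost = 63.9 × $0.13 + 95.85 × $0.07 = $8.307 + $6.7095 = $15.02

$15.02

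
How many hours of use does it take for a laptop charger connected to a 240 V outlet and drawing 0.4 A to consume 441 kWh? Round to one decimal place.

4593.8 h

Power = 0.4 A × 240 V = 96 W = 0.096 kW
Hours = 441 kWh ÷ 0.096 kW = 4593.8 h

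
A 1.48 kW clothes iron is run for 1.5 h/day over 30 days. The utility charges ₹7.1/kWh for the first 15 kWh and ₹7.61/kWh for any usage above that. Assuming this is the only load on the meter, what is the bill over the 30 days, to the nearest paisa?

₹499.18

Runtime = 1.5 h/day × 30 days = 45 h
Energy = 1.48 kW × 45 h = 66.6 kWh
Tier 1 (0–15 kWh): 15 × ₹7.1 = ₹106.5
Above 15 kWh: 51.6 × ₹7.61 = ₹392.676
Bill = ₹499.18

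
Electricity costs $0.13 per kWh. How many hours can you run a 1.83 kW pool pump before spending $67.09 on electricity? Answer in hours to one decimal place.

282.0 h

Energy available = $67.09 ÷ $0.13/kWh = 516.0769 kWh
Hours = 516.0769 kWh ÷ 1.83 kW = 282.0 h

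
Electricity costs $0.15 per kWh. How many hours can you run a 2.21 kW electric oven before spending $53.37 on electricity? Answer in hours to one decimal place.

Energy available = $53.37 ÷ $0.15/kWh = 355.8 kWh
Hours = 355.8 kWh ÷ 2.21 kW = 161.0 h

161.0 h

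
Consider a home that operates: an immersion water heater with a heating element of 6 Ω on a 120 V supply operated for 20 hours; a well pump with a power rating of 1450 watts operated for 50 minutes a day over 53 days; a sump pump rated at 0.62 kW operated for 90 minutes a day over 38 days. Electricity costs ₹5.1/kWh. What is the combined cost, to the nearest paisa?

₹751.65

immersion water heater: Power = V²/R = 120²/6 = 2400 W = 2.4 kW
immersion water heater: 2.4 kW × 20 h = 48 kWh
well pump: Runtime = 50 min × 53 = 2650 min = 44.166666… h
well pump: 1.45 kW × 44.166666… h = 64.041666… kWh
sump pump: Runtime = 90 min × 38 = 3420 min = 57 h
sump pump: 0.62 kW × 57 h = 35.34 kWh
Total energy = 147.381666… kWh
Cost = 147.381666… × ₹5.1 = ₹751.65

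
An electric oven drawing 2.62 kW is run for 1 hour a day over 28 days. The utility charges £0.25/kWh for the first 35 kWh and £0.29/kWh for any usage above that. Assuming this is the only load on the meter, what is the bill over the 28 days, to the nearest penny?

£19.87

Runtime = 1 h/day × 28 days = 28 h
Energy = 2.62 kW × 28 h = 73.36 kWh
Tier 1 (0–35 kWh): 35 × £0.25 = £8.75
Above 35 kWh: 38.36 × £0.29 = £11.1244
Bill = £19.87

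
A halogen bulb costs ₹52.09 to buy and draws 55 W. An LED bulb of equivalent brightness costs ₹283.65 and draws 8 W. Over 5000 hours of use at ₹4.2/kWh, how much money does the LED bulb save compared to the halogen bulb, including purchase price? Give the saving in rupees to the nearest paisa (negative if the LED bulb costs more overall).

₹755.44

halogen bulb: ₹52.09 + (55/1000) kW × 5000 h × ₹4.2 = ₹52.09 + ₹1155 = ₹1207.09
LED bulb: ₹283.65 + (8/1000) kW × 5000 h × ₹4.2 = ₹283.65 + ₹168 = ₹451.65
Saving = ₹1207.09 − ₹451.65 = ₹755.44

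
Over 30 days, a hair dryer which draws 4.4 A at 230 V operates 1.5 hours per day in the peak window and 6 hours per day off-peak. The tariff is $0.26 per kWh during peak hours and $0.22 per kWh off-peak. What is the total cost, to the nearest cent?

$51.92

Power = 4.4 A × 230 V = 1012 W = 1.012 kW
Peak energy = 1.012 kW × 1.5 h × 30 = 45.54 kWh
Off-peak energy = 1.012 kW × 6 h × 30 = 182.16 kWh
Cost = 45.54 × $0.26 + 182.16 × $0.22 = $11.8404 + $40.0752 = $51.92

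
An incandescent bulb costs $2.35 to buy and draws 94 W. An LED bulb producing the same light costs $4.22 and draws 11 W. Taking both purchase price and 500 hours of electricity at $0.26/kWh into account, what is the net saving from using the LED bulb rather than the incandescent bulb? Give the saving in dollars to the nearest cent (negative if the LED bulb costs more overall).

incandescent bulb: $2.35 + (94/1000) kW × 500 h × $0.26 = $2.35 + $12.22 = $14.57
LED bulb: $4.22 + (11/1000) kW × 500 h × $0.26 = $4.22 + $1.43 = $5.65
Saving = $14.57 − $5.65 = $8.92

$8.92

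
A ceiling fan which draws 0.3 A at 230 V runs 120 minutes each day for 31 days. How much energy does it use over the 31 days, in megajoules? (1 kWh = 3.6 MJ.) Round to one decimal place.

Power = 0.3 A × 230 V = 69 W = 0.069 kW
Runtime = 120 min × 31 = 3720 min = 62 h
Energy = 0.069 kW × 62 h = 4.278 kWh
= 4.278 × 3.6 MJ = 15.4 MJ

15.4 MJ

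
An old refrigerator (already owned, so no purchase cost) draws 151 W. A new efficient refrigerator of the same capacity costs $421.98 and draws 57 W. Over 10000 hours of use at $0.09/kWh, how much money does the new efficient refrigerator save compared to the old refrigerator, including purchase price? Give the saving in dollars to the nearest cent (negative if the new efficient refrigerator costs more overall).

old refrigerator: $0.00 + (151/1000) kW × 10000 h × $0.09 = $0.00 + $135.9 = $135.9
new efficient refrigerator: $421.98 + (57/1000) kW × 10000 h × $0.09 = $421.98 + $51.3 = $473.28
Saving = $135.9 − $473.28 = −$337.38

-$337.38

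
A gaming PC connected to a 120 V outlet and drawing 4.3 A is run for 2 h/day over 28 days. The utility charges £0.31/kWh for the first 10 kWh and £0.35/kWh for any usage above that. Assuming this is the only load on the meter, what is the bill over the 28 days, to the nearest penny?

Power = 4.3 A × 120 V = 516 W = 0.516 kW
Runtime = 2 h/day × 28 days = 56 h
Energy = 0.516 kW × 56 h = 28.896 kWh
Tier 1 (0–10 kWh): 10 × £0.31 = £3.1
Above 10 kWh: 18.896 × £0.35 = £6.6136
Bill = £9.71

£9.71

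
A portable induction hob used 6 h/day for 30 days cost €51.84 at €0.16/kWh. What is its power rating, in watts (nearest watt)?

Energy = €51.84 ÷ €0.16/kWh = 324 kWh
Runtime = 6 h/day × 30 days = 180 h
Power = 324 kWh ÷ 180 h = 1.8 kW = 1800 W

1800 W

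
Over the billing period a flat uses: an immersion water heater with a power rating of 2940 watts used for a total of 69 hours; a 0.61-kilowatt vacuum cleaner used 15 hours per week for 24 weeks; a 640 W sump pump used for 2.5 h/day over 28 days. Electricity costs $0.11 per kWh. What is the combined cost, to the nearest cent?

immersion water heater: 2.94 kW × 69 h = 202.86 kWh
vacuum cleaner: Runtime = 15 h/week × 24 weeks = 360 h
vacuum cleaner: 0.61 kW × 360 h = 219.6 kWh
sump pump: Runtime = 2.5 h/day × 28 days = 70 h
sump pump: 0.64 kW × 70 h = 44.8 kWh
Total energy = 467.26 kWh
Cost = 467.26 × $0.11 = $51.40

$51.40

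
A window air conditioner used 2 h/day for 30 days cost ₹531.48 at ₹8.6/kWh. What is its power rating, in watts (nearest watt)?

1030 W

Energy = ₹531.48 ÷ ₹8.6/kWh = 61.8 kWh
Runtime = 2 h/day × 30 days = 60 h
Power = 61.8 kWh ÷ 60 h = 1.03 kW = 1030 W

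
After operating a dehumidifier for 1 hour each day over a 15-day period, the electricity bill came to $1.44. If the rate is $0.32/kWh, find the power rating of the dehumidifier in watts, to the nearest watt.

300 W

Energy = $1.44 ÷ $0.32/kWh = 4.5 kWh
Runtime = 1 h/day × 15 days = 15 h
Power = 4.5 kWh ÷ 15 h = 0.3 kW = 300 W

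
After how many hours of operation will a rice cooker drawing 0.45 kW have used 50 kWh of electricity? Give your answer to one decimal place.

Hours = 50 kWh ÷ 0.45 kW = 111.1 h

111.1 h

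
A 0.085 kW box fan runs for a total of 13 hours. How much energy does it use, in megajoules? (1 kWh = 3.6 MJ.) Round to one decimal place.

Energy = 0.085 kW × 13 h = 1.105 kWh
= 1.105 × 3.6 MJ = 4.0 MJ

4.0 MJ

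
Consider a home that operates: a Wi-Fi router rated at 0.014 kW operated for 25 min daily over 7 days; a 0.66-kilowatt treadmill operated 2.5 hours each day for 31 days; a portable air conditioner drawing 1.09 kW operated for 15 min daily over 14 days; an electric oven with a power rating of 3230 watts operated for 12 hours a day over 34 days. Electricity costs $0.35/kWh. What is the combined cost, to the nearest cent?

Wi-Fi router: Runtime = 25 min × 7 = 175 min = 2.916666… h
Wi-Fi router: 0.014 kW × 2.916666… h = 0.040833… kWh
treadmill: Runtime = 2.5 h/day × 31 days = 77.5 h
treadmill: 0.66 kW × 77.5 h = 51.15 kWh
portable air conditioner: Runtime = 15 min × 14 = 210 min = 3.5 h
portable air conditioner: 1.09 kW × 3.5 h = 3.815 kWh
electric oven: Runtime = 12 h/day × 34 days = 408 h
electric oven: 3.23 kW × 408 h = 1317.84 kWh
Total energy = 1372.845833… kWh
Cost = 1372.845833… × $0.35 = $480.50

$480.50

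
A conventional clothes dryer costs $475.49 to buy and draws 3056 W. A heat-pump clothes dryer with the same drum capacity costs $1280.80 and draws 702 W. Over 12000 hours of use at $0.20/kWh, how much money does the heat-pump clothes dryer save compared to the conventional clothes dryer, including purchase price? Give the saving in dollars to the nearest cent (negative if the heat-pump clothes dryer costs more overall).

conventional clothes dryer: $475.49 + (3056/1000) kW × 12000 h × $0.20 = $475.49 + $7334.4 = $7809.89
heat-pump clothes dryer: $1280.80 + (702/1000) kW × 12000 h × $0.20 = $1280.80 + $1684.8 = $2965.6
Saving = $7809.89 − $2965.6 = $4844.29

$4844.29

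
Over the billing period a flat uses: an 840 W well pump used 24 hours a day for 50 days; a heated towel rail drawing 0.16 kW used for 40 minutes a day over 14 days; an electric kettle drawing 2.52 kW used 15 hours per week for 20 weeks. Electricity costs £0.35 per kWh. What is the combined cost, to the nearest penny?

well pump: Runtime = 24 h × 50 = 1200 h
well pump: 0.84 kW × 1200 h = 1008 kWh
heated towel rail: Runtime = 40 min × 14 = 560 min = 9.333333… h
heated towel rail: 0.16 kW × 9.333333… h = 1.493333… kWh
electric kettle: Runtime = 15 h/week × 20 weeks = 300 h
electric kettle: 2.52 kW × 300 h = 756 kWh
Total energy = 1765.493333… kWh
Cost = 1765.493333… × £0.35 = £617.92

£617.92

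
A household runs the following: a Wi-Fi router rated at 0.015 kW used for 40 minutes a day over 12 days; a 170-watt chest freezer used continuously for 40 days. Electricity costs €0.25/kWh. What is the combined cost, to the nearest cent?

€40.83

Wi-Fi router: Runtime = 40 min × 12 = 480 min = 8 h
Wi-Fi router: 0.015 kW × 8 h = 0.12 kWh
chest freezer: Runtime = 24 h × 40 = 960 h
chest freezer: 0.17 kW × 960 h = 163.2 kWh
Total energy = 163.32 kWh
Cost = 163.32 × €0.25 = €40.83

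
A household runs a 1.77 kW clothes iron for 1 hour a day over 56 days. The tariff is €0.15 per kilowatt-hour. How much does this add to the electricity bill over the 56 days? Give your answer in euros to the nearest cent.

€14.87

Runtime = 1 h/day × 56 days = 56 h
Energy = 1.77 kW × 56 h = 99.12 kWh
Cost = 99.12 kWh × €0.15/kWh = €14.87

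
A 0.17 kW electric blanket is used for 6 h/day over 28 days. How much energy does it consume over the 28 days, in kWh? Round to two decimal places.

Runtime = 6 h/day × 28 days = 168 h
Energy = 0.17 kW × 168 h = 28.56 kWh

28.56 kWh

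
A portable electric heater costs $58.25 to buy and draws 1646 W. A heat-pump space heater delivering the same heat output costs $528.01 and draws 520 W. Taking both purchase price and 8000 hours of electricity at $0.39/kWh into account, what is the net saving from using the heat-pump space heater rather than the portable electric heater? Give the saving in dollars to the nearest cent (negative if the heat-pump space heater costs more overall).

$3043.36

portable electric heater: $58.25 + (1646/1000) kW × 8000 h × $0.39 = $58.25 + $5135.52 = $5193.77
heat-pump space heater: $528.01 + (520/1000) kW × 8000 h × $0.39 = $528.01 + $1622.4 = $2150.41
Saving = $5193.77 − $2150.41 = $3043.36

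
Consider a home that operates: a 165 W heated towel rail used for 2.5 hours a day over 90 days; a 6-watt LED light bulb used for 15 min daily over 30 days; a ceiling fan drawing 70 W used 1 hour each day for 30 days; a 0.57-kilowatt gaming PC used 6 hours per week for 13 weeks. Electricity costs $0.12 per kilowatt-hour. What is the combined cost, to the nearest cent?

$10.05

heated towel rail: Runtime = 2.5 h/day × 90 days = 225 h
heated towel rail: 0.165 kW × 225 h = 37.125 kWh
LED light bulb: Runtime = 15 min × 30 = 450 min = 7.5 h
LED light bulb: 0.006 kW × 7.5 h = 0.045 kWh
ceiling fan: Runtime = 1 h/day × 30 days = 30 h
ceiling fan: 0.07 kW × 30 h = 2.1 kWh
gaming PC: Runtime = 6 h/week × 13 weeks = 78 h
gaming PC: 0.57 kW × 78 h = 44.46 kWh
Total energy = 83.73 kWh
Cost = 83.73 × $0.12 = $10.05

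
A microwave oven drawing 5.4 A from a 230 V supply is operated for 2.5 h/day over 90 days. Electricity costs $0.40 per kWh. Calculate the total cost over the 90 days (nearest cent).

Power = 5.4 A × 230 V = 1242 W = 1.242 kW
Runtime = 2.5 h/day × 90 days = 225 h
Energy = 1.242 kW × 225 h = 279.45 kWh
Cost = 279.45 kWh × $0.40/kWh = $111.78

$111.78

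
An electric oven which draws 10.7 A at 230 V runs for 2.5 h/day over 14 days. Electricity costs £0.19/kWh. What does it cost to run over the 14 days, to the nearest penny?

£16.37

Power = 10.7 A × 230 V = 2461 W = 2.461 kW
Runtime = 2.5 h/day × 14 days = 35 h
Energy = 2.461 kW × 35 h = 86.135 kWh
Cost = 86.135 kWh × £0.19/kWh = £16.37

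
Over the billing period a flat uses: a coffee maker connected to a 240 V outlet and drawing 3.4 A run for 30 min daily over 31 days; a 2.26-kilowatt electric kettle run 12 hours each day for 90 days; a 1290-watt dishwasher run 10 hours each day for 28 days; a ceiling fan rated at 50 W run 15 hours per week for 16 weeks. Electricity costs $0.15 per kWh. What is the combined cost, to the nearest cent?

coffee maker: Power = 3.4 A × 240 V = 816 W = 0.816 kW
coffee maker: Runtime = 30 min × 31 = 930 min = 15.5 h
coffee maker: 0.816 kW × 15.5 h = 12.648 kWh
electric kettle: Runtime = 12 h/day × 90 days = 1080 h
electric kettle: 2.26 kW × 1080 h = 2440.8 kWh
dishwasher: Runtime = 10 h/day × 28 days = 280 h
dishwasher: 1.29 kW × 280 h = 361.2 kWh
ceiling fan: Runtime = 15 h/week × 16 weeks = 240 h
ceiling fan: 0.05 kW × 240 h = 12 kWh
Total energy = 2826.648 kWh
Cost = 2826.648 × $0.15 = $424.00

$424.00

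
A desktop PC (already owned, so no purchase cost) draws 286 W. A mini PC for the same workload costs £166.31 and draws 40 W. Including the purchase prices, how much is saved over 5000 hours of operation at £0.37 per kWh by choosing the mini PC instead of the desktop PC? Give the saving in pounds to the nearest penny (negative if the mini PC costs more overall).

desktop PC: £0.00 + (286/1000) kW × 5000 h × £0.37 = £0.00 + £529.1 = £529.1
mini PC: £166.31 + (40/1000) kW × 5000 h × £0.37 = £166.31 + £74 = £240.31
Saving = £529.1 − £240.31 = £288.79

£288.79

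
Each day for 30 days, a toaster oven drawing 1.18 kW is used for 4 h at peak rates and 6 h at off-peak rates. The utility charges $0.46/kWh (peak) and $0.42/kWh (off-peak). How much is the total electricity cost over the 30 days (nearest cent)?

$154.34

Peak energy = 1.18 kW × 4 h × 30 = 141.6 kWh
Off-peak energy = 1.18 kW × 6 h × 30 = 212.4 kWh
Cost = 141.6 × $0.46 + 212.4 × $0.42 = $65.136 + $89.208 = $154.34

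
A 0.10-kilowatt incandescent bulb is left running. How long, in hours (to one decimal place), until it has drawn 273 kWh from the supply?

2730.0 h

Hours = 273 kWh ÷ 0.1 kW = 2730.0 h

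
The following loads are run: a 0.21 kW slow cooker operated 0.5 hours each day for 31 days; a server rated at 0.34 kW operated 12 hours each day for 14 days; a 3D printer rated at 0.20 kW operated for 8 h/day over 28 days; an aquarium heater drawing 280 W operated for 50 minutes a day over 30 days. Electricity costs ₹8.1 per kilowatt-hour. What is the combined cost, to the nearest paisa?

slow cooker: Runtime = 0.5 h/day × 31 days = 15.5 h
slow cooker: 0.21 kW × 15.5 h = 3.255 kWh
server: Runtime = 12 h/day × 14 days = 168 h
server: 0.34 kW × 168 h = 57.12 kWh
3D printer: Runtime = 8 h/day × 28 days = 224 h
3D printer: 0.2 kW × 224 h = 44.8 kWh
aquarium heater: Runtime = 50 min × 30 = 1500 min = 25 h
aquarium heater: 0.28 kW × 25 h = 7 kWh
Total energy = 112.175 kWh
Cost = 112.175 × ₹8.1 = ₹908.62

₹908.62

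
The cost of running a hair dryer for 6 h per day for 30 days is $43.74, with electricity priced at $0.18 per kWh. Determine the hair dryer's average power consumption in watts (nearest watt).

1350 W

Energy = $43.74 ÷ $0.18/kWh = 243 kWh
Runtime = 6 h/day × 30 days = 180 h
Power = 243 kWh ÷ 180 h = 1.35 kW = 1350 W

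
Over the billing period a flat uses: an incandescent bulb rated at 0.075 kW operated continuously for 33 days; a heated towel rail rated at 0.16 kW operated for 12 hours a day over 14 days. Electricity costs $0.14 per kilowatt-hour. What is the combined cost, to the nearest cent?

incandescent bulb: Runtime = 24 h × 33 = 792 h
incandescent bulb: 0.075 kW × 792 h = 59.4 kWh
heated towel rail: Runtime = 12 h/day × 14 days = 168 h
heated towel rail: 0.16 kW × 168 h = 26.88 kWh
Total energy = 86.28 kWh
Cost = 86.28 × $0.14 = $12.08

$12.08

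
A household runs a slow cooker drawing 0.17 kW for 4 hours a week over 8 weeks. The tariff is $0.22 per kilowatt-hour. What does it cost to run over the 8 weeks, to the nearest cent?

$1.20

Runtime = 4 h/week × 8 weeks = 32 h
Energy = 0.17 kW × 32 h = 5.44 kWh
Cost = 5.44 kWh × $0.22/kWh = $1.20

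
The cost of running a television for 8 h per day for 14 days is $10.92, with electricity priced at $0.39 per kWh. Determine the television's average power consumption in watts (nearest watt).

250 W

Energy = $10.92 ÷ $0.39/kWh = 28 kWh
Runtime = 8 h/day × 14 days = 112 h
Power = 28 kWh ÷ 112 h = 0.25 kW = 250 W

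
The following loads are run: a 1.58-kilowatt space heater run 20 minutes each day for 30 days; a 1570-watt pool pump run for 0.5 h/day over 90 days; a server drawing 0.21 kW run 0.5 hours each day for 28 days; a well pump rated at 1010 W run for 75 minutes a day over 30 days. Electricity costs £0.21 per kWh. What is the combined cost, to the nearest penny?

£26.73

space heater: Runtime = 20 min × 30 = 600 min = 10 h
space heater: 1.58 kW × 10 h = 15.8 kWh
pool pump: Runtime = 0.5 h/day × 90 days = 45 h
pool pump: 1.57 kW × 45 h = 70.65 kWh
server: Runtime = 0.5 h/day × 28 days = 14 h
server: 0.21 kW × 14 h = 2.94 kWh
well pump: Runtime = 75 min × 30 = 2250 min = 37.5 h
well pump: 1.01 kW × 37.5 h = 37.875 kWh
Total energy = 127.265 kWh
Cost = 127.265 × £0.21 = £26.73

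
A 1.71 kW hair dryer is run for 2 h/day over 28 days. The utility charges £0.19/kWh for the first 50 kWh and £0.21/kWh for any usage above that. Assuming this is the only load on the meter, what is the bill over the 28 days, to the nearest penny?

£19.11

Runtime = 2 h/day × 28 days = 56 h
Energy = 1.71 kW × 56 h = 95.76 kWh
Tier 1 (0–50 kWh): 50 × £0.19 = £9.5
Above 50 kWh: 45.76 × £0.21 = £9.6096
Bill = £19.11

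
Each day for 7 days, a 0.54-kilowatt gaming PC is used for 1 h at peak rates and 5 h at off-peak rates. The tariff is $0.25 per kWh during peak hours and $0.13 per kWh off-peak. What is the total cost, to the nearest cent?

$3.40

Peak energy = 0.54 kW × 1 h × 7 = 3.78 kWh
Off-peak energy = 0.54 kW × 5 h × 7 = 18.9 kWh
Cost = 3.78 × $0.25 + 18.9 × $0.13 = $0.945 + $2.457 = $3.40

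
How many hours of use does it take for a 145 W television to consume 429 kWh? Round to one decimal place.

Hours = 429 kWh ÷ 0.145 kW = 2958.6 h

2958.6 h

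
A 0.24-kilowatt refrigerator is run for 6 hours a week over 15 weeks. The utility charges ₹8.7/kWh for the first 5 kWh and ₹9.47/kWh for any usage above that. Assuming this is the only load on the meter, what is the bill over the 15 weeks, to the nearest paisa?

₹200.70

Runtime = 6 h/week × 15 weeks = 90 h
Energy = 0.24 kW × 90 h = 21.6 kWh
Tier 1 (0–5 kWh): 5 × ₹8.7 = ₹43.5
Above 5 kWh: 16.6 × ₹9.47 = ₹157.202
Bill = ₹200.70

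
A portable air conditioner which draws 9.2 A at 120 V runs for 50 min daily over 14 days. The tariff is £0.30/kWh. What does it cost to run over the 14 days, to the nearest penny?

£3.86

Power = 9.2 A × 120 V = 1104 W = 1.104 kW
Runtime = 50 min × 14 = 700 min = 11.666666… h
Energy = 1.104 kW × 11.666666… h = 12.88 kWh
Cost = 12.88 kWh × £0.30/kWh = £3.86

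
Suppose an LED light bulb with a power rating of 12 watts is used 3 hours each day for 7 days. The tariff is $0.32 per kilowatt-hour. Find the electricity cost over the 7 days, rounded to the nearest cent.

Runtime = 3 h/day × 7 days = 21 h
Energy = 0.012 kW × 21 h = 0.252 kWh
Cost = 0.252 kWh × $0.32/kWh = $0.08

$0.08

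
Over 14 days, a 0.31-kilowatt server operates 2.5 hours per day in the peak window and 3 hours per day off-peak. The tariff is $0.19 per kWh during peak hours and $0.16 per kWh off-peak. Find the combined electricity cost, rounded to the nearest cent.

$4.14

Peak energy = 0.31 kW × 2.5 h × 14 = 10.85 kWh
Off-peak energy = 0.31 kW × 3 h × 14 = 13.02 kWh
Cost = 10.85 × $0.19 + 13.02 × $0.16 = $2.0615 + $2.0832 = $4.14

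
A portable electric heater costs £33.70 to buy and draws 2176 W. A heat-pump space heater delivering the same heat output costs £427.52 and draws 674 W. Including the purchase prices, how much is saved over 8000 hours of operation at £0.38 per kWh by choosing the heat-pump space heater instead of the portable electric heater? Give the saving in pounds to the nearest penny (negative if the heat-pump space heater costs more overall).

£4172.26

portable electric heater: £33.70 + (2176/1000) kW × 8000 h × £0.38 = £33.70 + £6615.04 = £6648.74
heat-pump space heater: £427.52 + (674/1000) kW × 8000 h × £0.38 = £427.52 + £2048.96 = £2476.48
Saving = £6648.74 − £2476.48 = £4172.26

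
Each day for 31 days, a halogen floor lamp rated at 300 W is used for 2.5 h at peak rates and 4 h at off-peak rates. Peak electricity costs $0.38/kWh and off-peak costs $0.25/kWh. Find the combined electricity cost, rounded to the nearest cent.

$18.14

Peak energy = 0.3 kW × 2.5 h × 31 = 23.25 kWh
Off-peak energy = 0.3 kW × 4 h × 31 = 37.2 kWh
Cost = 23.25 × $0.38 + 37.2 × $0.25 = $8.835 + $9.3 = $18.14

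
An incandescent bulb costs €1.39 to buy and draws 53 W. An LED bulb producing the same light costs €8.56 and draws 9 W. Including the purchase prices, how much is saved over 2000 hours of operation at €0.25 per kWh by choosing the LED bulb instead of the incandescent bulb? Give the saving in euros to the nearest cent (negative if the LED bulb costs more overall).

€14.83

incandescent bulb: €1.39 + (53/1000) kW × 2000 h × €0.25 = €1.39 + €26.5 = €27.89
LED bulb: €8.56 + (9/1000) kW × 2000 h × €0.25 = €8.56 + €4.5 = €13.06
Saving = €27.89 − €13.06 = €14.83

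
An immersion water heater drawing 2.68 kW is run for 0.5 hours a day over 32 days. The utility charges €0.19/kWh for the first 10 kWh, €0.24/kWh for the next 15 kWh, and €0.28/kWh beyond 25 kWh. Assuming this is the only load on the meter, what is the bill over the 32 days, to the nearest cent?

€10.51

Runtime = 0.5 h/day × 32 days = 16 h
Energy = 2.68 kW × 16 h = 42.88 kWh
Tier 1 (0–10 kWh): 10 × €0.19 = €1.9
Tier 2 (10–25 kWh): 15 × €0.24 = €3.6
Above 25 kWh: 17.88 × €0.28 = €5.0064
Bill = €10.51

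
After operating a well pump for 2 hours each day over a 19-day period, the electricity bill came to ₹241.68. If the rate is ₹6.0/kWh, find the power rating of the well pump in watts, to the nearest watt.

1060 W

Energy = ₹241.68 ÷ ₹6.0/kWh = 40.28 kWh
Runtime = 2 h/day × 19 days = 38 h
Power = 40.28 kWh ÷ 38 h = 1.06 kW = 1060 W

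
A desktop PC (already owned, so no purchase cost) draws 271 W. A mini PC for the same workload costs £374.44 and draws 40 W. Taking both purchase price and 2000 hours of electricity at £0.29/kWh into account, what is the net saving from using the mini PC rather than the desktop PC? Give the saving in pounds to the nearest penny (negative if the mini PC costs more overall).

desktop PC: £0.00 + (271/1000) kW × 2000 h × £0.29 = £0.00 + £157.18 = £157.18
mini PC: £374.44 + (40/1000) kW × 2000 h × £0.29 = £374.44 + £23.2 = £397.64
Saving = £157.18 − £397.64 = −£240.46

-£240.46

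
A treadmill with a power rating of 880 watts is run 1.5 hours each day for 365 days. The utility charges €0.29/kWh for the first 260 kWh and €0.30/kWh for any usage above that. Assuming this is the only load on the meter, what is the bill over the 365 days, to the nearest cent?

€141.94

Runtime = 1.5 h/day × 365 days = 547.5 h
Energy = 0.88 kW × 547.5 h = 481.8 kWh
Tier 1 (0–260 kWh): 260 × €0.29 = €75.4
Above 260 kWh: 221.8 × €0.30 = €66.54
Bill = €141.94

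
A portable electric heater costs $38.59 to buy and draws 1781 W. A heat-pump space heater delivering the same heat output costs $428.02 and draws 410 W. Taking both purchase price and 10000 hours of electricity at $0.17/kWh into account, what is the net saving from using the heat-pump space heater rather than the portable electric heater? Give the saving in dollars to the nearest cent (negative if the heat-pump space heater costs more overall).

$1941.27

portable electric heater: $38.59 + (1781/1000) kW × 10000 h × $0.17 = $38.59 + $3027.7 = $3066.29
heat-pump space heater: $428.02 + (410/1000) kW × 10000 h × $0.17 = $428.02 + $697 = $1125.02
Saving = $3066.29 − $1125.02 = $1941.27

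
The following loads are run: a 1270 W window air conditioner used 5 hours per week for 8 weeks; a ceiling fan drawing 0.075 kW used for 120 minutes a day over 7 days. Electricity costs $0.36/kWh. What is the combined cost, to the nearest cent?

window air conditioner: Runtime = 5 h/week × 8 weeks = 40 h
window air conditioner: 1.27 kW × 40 h = 50.8 kWh
ceiling fan: Runtime = 120 min × 7 = 840 min = 14 h
ceiling fan: 0.075 kW × 14 h = 1.05 kWh
Total energy = 51.85 kWh
Cost = 51.85 × $0.36 = $18.67

$18.67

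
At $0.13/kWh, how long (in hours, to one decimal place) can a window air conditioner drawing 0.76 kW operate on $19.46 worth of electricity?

197.0 h

Energy available = $19.46 ÷ $0.13/kWh = 149.6923 kWh
Hours = 149.6923 kWh ÷ 0.76 kW = 197.0 h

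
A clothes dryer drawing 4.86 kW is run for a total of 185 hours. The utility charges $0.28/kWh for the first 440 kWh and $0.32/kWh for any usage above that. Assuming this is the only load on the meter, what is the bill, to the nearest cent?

Energy = 4.86 kW × 185 h = 899.1 kWh
Tier 1 (0–440 kWh): 440 × $0.28 = $123.2
Above 440 kWh: 459.1 × $0.32 = $146.912
Bill = $270.11

$270.11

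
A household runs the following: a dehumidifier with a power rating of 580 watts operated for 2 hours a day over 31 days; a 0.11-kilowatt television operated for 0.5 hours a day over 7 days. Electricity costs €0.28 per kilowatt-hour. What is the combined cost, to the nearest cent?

€10.18

dehumidifier: Runtime = 2 h/day × 31 days = 62 h
dehumidifier: 0.58 kW × 62 h = 35.96 kWh
television: Runtime = 0.5 h/day × 7 days = 3.5 h
television: 0.11 kW × 3.5 h = 0.385 kWh
Total energy = 36.345 kWh
Cost = 36.345 × €0.28 = €10.18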